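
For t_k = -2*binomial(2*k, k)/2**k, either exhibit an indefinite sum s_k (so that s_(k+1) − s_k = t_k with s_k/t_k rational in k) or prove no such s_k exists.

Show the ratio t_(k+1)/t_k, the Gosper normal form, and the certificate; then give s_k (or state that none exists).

none — t_k is not Gosper-summable

Ratio r(k) = (2*k + 1)/(k + 1).
A = 2*k + 1, B = k + 1, C = 1.
f must satisfy (2*k + 1)·f(k+1) − (k)·f(k) = 1.
From deg A=1, deg B=1, deg C=0: d=-1.
Bound -1 < 0, so the key equation has no polynomial solution.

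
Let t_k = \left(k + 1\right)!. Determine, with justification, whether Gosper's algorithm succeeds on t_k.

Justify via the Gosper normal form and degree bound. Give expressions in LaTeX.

Compute t_(k+1)/t_k: get k + 2.
Factor: A=k + 2; B=1; C=1.
Set up (k + 2)·f(k+1) − (1)·f(k) − (1) = 0.
deg f ≤ -1 (via 1,0,0).
Negative degree bound (-1): no f exists, t_k not Gosper-summable.

No — negative degree bound, so no certificate f.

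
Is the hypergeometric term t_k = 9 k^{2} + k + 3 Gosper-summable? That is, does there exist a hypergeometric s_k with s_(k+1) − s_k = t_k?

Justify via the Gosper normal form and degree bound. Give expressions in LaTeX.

t_(k+1)/t_k = (k + 9*(k + 1)**2 + 4)/(9*k**2 + k + 3).
Gosper form: A/B · C(k+1)/C(k) with A=1, B=1, C=k**2 + k/9 + 1/3.
Set up (1)·f(k+1) − (1)·f(k) − (k**2 + k/9 + 1/3) = 0.
Bound: deg f ≤ 3.
A polynomial solution: f(k) = k*(3*k**2 - 4*k + 4)/9.
R(k) = B(k−1)·f(k)/C(k) = k*(3*k**2 - 4*k + 4)/(9*k**2 + k + 3); s_k = R·t_k = k*(3*k**2 - 4*k + 4).
Δs = 9*k**2 + k + 3, as required.

Yes. s_k = k \left(3 k^{2} - 4 k + 4\right).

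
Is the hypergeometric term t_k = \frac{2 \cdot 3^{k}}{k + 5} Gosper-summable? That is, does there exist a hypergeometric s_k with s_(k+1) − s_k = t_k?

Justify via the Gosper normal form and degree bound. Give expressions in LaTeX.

Ratio r(k) = 3*(k + 5)/(k + 6).
Gosper form: A/B · C(k+1)/C(k) with A=3*k + 15, B=k + 6, C=1.
Need (3*k + 15)·f(k+1) − (k + 5)·f(k) = 1.
From deg A=1, deg B=1, deg C=0: d=-1.
d = -1 < 0 ⇒ no nonzero polynomial f; not summable.

No. Not Gosper-summable.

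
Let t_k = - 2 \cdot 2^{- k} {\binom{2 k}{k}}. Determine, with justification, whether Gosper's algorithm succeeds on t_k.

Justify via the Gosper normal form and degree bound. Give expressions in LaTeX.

No — key equation has no polynomial f.

Ratio r(k) = (2*k + 1)/(k + 1).
So A=2*k + 1 and B=k + 1, with C=1.
Key eq: (2*k + 1)·f(k+1) = (k)·f(k) + (1).
deg f ≤ -1 (via 1,1,0).
Negative degree bound (-1): no f exists, t_k not Gosper-summable.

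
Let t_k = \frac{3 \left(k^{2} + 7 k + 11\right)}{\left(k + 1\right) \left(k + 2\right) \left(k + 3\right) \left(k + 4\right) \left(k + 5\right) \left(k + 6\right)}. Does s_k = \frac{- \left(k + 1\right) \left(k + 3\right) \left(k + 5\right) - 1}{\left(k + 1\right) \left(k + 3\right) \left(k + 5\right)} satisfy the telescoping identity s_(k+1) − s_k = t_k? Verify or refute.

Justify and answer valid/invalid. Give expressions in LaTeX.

Valid — Δs_k = t_k.

s_(k+1) = (-(k + 2)*(k + 4)*(k + 6) - 1)/((k + 2)*(k + 4)*(k + 6))
s_(k+1) − s_k = 3*(k**2 + 7*k + 11)/(k**6 + 21*k**5 + 175*k**4 + 735*k**3 + 1624*k**2 + 1764*k + 720)
(s_(k+1) − s_k) − t_k = 0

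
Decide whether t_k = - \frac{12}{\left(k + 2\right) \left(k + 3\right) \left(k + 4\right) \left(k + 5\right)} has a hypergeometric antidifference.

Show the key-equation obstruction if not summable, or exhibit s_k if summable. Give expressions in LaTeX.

Yes. s_k = \frac{k \left(- k^{2} - 9 k - 26\right)}{6 \left(k + 2\right) \left(k + 3\right) \left(k + 4\right)}.

Step 1: r(k) = (k + 2)/(k + 6).
Factor: A=k + 2; B=k + 6; C=1.
Set up (k + 2)·f(k+1) − (k + 5)·f(k) − (1) = 0.
Degrees (1,1,0) ⇒ d ≤ 3.
Solving with deg f ≤ 3: f(k) = k*(k**2 + 9*k + 26)/72.
R(k) = B(k−1)·f(k)/C(k) = k*(k + 5)*(k**2 + 9*k + 26)/72; s_k = R·t_k = k*(-k**2 - 9*k - 26)/(6*(k + 2)*(k + 3)*(k + 4)).
Check: Δs_k = -12/(k**4 + 14*k**3 + 71*k**2 + 154*k + 120). ✓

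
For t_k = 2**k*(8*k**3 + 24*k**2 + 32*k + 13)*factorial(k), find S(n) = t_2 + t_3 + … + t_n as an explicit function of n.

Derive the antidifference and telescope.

S(n) = 8*2**n*n**3*factorial(n) + 28*2**n*n**2*factorial(n) + 34*2**n*n*factorial(n) + 14*2**n*factorial(n) - 168

Compute t_(k+1)/t_k: get 2*(8*k**4 + 56*k**3 + 152*k**2 + 181*k + 77)/(8*k**3 + 24*k**2 + 32*k + 13).
Gosper form: A/B · C(k+1)/C(k) with A=2*k + 2, B=1, C=k**3 + 3*k**2 + 4*k + 13/8.
Set up (2*k + 2)·f(k+1) − (1)·f(k) − (k**3 + 3*k**2 + 4*k + 13/8) = 0.
deg f ≤ 2 (via 1,0,3).
Coefficient equations give f(k) = (4*k**2 + 2*k + 1)/8.
So s_k = (B(k−1)f/C)·t_k = ((4*k**2 + 2*k + 1)/(8*k**3 + 24*k**2 + 32*k + 13))·t_k = 2**k*(4*k**2 + 2*k + 1)*factorial(k).
Check: Δs_k = 2**k*(8*k**3 + 24*k**2 + 32*k + 13)*factorial(k). ✓
Σ_(k=2)^n t_k = s_(n+1) − s_(2) = (2**(n + 1)*(4*n**2 + 10*n + 7)*factorial(n + 1)) − (168), i.e. 8*2**n*n**3*factorial(n) + 28*2**n*n**2*factorial(n) + 34*2**n*n*factorial(n) + 14*2**n*factorial(n) - 168.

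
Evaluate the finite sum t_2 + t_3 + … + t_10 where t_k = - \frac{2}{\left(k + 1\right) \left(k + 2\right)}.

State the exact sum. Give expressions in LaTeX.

t_(k+1)/t_k = (k + 1)/(k + 3).
Gosper form: A/B · C(k+1)/C(k) with A=k + 1, B=k + 3, C=1.
Key eq: (k + 1)·f(k+1) = (k + 2)·f(k) + (1).
From deg A=1, deg B=1, deg C=0: d=1.
A polynomial solution: f(k) = k.
Then R = B(k−1)f/C = k*(k + 2), so s_k = R(k)·t_k = -2*k/(k + 1).
Verify: -2/(k**2 + 3*k + 2) matches t_k.
Telescoping: Σ = s_(11) − s_(2) = -11/6 − (-4/3) = -1/2.

Σ = -1/2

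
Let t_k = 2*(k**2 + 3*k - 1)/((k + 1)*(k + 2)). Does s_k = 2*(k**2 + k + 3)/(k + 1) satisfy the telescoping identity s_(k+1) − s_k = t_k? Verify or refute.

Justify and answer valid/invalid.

s_(k+1) = 2*(k**2 + 3*k + 5)/(k + 2)
s_(k+1) − s_k = 2*(k**2 + 3*k - 1)/(k**2 + 3*k + 2)
(s_(k+1) − s_k) − t_k = 0

valid; difference matches t_k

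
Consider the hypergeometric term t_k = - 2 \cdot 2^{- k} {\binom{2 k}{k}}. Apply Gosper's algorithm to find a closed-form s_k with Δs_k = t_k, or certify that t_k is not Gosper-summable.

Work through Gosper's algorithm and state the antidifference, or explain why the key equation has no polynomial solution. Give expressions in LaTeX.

no hypergeometric antidifference exists

Compute t_(k+1)/t_k: get (2*k + 1)/(k + 1).
A = 2*k + 1, B = k + 1, C = 1.
Set up (2*k + 1)·f(k+1) − (k)·f(k) − (1) = 0.
deg f ≤ -1 (via 1,1,0).
Bound -1 < 0, so the key equation has no polynomial solution.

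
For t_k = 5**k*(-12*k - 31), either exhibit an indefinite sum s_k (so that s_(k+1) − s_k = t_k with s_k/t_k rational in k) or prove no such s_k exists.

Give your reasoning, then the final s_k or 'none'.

r(k) = 5*(12*k + 43)/(12*k + 31) after simplifying.
Gosper form: A/B · C(k+1)/C(k) with A=5, B=1, C=k + 31/12.
Need (5)·f(k+1) − (1)·f(k) = k + 31/12.
Bound: deg f ≤ 1.
Match coefficients ⇒ f(k) = (3*k + 4)/12.
So s_k = (B(k−1)f/C)·t_k = ((3*k + 4)/(12*k + 31))·t_k = 5**k*(-3*k - 4).
Δs = 5**k*(-12*k - 31), as required.

s_k = 5**k*(-3*k - 4)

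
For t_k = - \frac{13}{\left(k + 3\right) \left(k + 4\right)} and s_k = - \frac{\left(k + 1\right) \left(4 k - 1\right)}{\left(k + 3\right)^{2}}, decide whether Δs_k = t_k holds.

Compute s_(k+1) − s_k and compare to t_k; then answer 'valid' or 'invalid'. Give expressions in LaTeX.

Invalid: residual \frac{2 \left(- 4 k^{2} - 2 k + 43\right)}{k^{4} + 14 k^{3} + 73 k^{2} + 168 k + 144} ≠ 0.

s_(k+1) = -(k + 2)*(4*k + 3)/(k + 4)**2
s_(k+1) − s_k = (-21*k**2 - 95*k - 70)/(k**4 + 14*k**3 + 73*k**2 + 168*k + 144)
(s_(k+1) − s_k) − t_k = 2*(-4*k**2 - 2*k + 43)/(k**4 + 14*k**3 + 73*k**2 + 168*k + 144)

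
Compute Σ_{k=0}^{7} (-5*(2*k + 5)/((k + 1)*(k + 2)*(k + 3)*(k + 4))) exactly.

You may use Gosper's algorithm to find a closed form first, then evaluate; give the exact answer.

Σ = -160/99

Ratio r(k) = (k + 1)*(2*k + 7)/((k + 5)*(2*k + 5)).
Gosper form: A/B · C(k+1)/C(k) with A=k + 1, B=k + 5, C=k + 5/2.
Key eq: (k + 1)·f(k+1) = (k + 4)·f(k) + (k + 5/2).
d = 3 from the (1,1,1) case.
Coefficient equations give f(k) = k*(k + 2)*(k + 4)/6.
Get s_k = R·t_k = 5*k*(-k - 4)/(3*(k**2 + 4*k + 3)) with R(k) = B(k−1)f(k)/C(k) = k*(k + 2)*(k + 4)**2/(3*(2*k + 5)).
s_(k+1) − s_k = 5*(-2*k - 5)/(k**4 + 10*k**3 + 35*k**2 + 50*k + 24) = t_k.
Telescoping: Σ = s_(8) − s_(0) = -160/99 − (0) = -160/99.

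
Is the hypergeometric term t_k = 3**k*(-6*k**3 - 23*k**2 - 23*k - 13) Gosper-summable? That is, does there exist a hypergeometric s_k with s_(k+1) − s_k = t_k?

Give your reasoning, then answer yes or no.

Yes. s_k = 3**k*(-3*k**3 + 2*k**2 - 4*k + 1).

Compute t_(k+1)/t_k: get 3*(6*k**3 + 41*k**2 + 87*k + 65)/(6*k**3 + 23*k**2 + 23*k + 13).
Gosper form: A/B · C(k+1)/C(k) with A=3, B=1, C=k**3 + 23*k**2/6 + 23*k/6 + 13/6.
f must satisfy (3)·f(k+1) − (1)·f(k) = k**3 + 23*k**2/6 + 23*k/6 + 13/6.
d = 3 from the (0,0,3) case.
A polynomial solution: f(k) = (3*k**3 - 2*k**2 + 4*k - 1)/6.
R(k) = B(k−1)·f(k)/C(k) = (3*k**3 - 2*k**2 + 4*k - 1)/(6*k**3 + 23*k**2 + 23*k + 13); s_k = R·t_k = 3**k*(-3*k**3 + 2*k**2 - 4*k + 1).
Δs = 3**k*(-6*k**3 - 23*k**2 - 23*k - 13), as required.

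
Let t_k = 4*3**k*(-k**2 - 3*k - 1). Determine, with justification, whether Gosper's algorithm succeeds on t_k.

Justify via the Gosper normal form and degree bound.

The ratio is 3*(k**2 + 5*k + 5)/(k**2 + 3*k + 1).
Take A(k)=3, B(k)=1, C(k)=k**2 + 3*k + 1.
f must satisfy (3)·f(k+1) − (1)·f(k) = k**2 + 3*k + 1.
Degrees (0,0,2) ⇒ d ≤ 2.
A polynomial solution: f(k) = (2*k**2 - 1)/4.
Certificate R = B(k−1)f/C = (2*k**2 - 1)/(4*(k**2 + 3*k + 1)) gives s_k = 3**k*(1 - 2*k**2).
Verify: 4*3**k*(-k**2 - 3*k - 1) matches t_k.

Yes. s_k = 3**k*(1 - 2*k**2).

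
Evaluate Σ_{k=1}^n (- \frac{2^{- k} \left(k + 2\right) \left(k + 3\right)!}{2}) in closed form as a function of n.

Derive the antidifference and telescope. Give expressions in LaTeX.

Compute t_(k+1)/t_k: get (k + 3)*(k + 4)/(2*(k + 2)).
So A=k/2 + 2 and B=1, with C=k + 2.
f must satisfy (k/2 + 2)·f(k+1) − (1)·f(k) = k + 2.
deg f ≤ 0 (via 1,0,1).
A polynomial solution: f(k) = 2.
Then R = B(k−1)f/C = 2/(k + 2), so s_k = R(k)·t_k = -factorial(k + 3)/2**k.
s_(k+1) − s_k = -(k + 2)*factorial(k + 3)/(2*2**k) = t_k.
s_(n+1) = -2**(-n - 1)*factorial(n + 4) and s_(1) = -12, so S(n) = 12 - factorial(n + 4)/(2*2**n).

S(n) = 12 - \frac{2^{- n} \left(n + 4\right)!}{2}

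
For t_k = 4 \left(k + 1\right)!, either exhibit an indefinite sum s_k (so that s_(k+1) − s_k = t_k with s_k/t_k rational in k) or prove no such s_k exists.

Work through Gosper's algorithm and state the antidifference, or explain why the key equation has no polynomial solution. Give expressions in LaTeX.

The ratio is k + 2.
Gosper form: A/B · C(k+1)/C(k) with A=k + 2, B=1, C=1.
Solve (k + 2)·f(k+1) − (1)·f(k) = 1.
deg f ≤ -1 (via 1,0,0).
d = -1 < 0 ⇒ no nonzero polynomial f; not summable.

no hypergeometric antidifference exists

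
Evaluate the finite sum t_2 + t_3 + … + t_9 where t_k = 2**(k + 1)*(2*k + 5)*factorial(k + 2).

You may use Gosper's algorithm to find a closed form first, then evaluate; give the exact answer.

Σ = 980995276608

The ratio is 2*(k + 3)*(2*k + 7)/(2*k + 5).
Gosper form: A/B · C(k+1)/C(k) with A=2*k + 6, B=1, C=k + 5/2.
Set up (2*k + 6)·f(k+1) − (1)·f(k) − (k + 5/2) = 0.
Degrees (1,0,1) ⇒ d ≤ 0.
Solving with deg f ≤ 0: f(k) = 1/2.
R(k) = B(k−1)·f(k)/C(k) = 1/(2*k + 5); s_k = R·t_k = 2**(k + 1)*factorial(k + 2).
s_(k+1) − s_k = 2**(k + 1)*(2*k + 5)*factorial(k + 2) = t_k.
Σ_(k=2)^(9) t_k = s_(10) − s_(2) = 980995276800 − (192) = 980995276608.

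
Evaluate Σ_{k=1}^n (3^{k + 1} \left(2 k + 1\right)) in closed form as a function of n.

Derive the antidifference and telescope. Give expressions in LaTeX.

S(n) = 3^{n + 2} n

The ratio is 3*(2*k + 3)/(2*k + 1).
Gosper form: A/B · C(k+1)/C(k) with A=3, B=1, C=k + 1/2.
Key eq: (3)·f(k+1) = (1)·f(k) + (k + 1/2).
d = 1 from the (0,0,1) case.
Match coefficients ⇒ f(k) = (k - 1)/2.
Get s_k = R·t_k = 3**(k + 1)*(k - 1) with R(k) = B(k−1)f(k)/C(k) = (k - 1)/(2*k + 1).
Δs = 3**(k + 1)*(2*k + 1), as required.
s_(n+1) = 3**(n + 2)*n and s_(1) = 0, so S(n) = 3**(n + 2)*n.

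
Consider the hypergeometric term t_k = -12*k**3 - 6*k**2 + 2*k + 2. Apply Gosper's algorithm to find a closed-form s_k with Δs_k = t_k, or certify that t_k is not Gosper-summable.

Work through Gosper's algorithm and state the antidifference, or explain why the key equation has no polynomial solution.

Ratio r(k) = (6*k**3 + 21*k**2 + 23*k + 7)/(6*k**3 + 3*k**2 - k - 1).
So A=1 and B=1, with C=k**3 + k**2/2 - k/6 - 1/6.
Need (1)·f(k+1) − (1)·f(k) = k**3 + k**2/2 - k/6 - 1/6.
d = 4 from the (0,0,3) case.
Solve for f: f(k) = k**2*(3*k**2 - 4*k - 1)/12 (degree 4 ≤ 4).
R(k) = B(k−1)·f(k)/C(k) = k**2*(3*k**2 - 4*k - 1)/(2*(2*k - 1)*(3*k**2 + 3*k + 1)); s_k = R·t_k = k**2*(-3*k**2 + 4*k + 1).
s_(k+1) − s_k = -12*k**3 - 6*k**2 + 2*k + 2 = t_k.

s_k = k**2*(-3*k**2 + 4*k + 1)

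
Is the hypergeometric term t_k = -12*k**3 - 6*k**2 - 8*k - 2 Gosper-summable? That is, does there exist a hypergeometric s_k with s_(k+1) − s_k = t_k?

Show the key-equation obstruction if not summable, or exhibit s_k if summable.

Ratio r(k) = (6*k**3 + 21*k**2 + 28*k + 14)/(6*k**3 + 3*k**2 + 4*k + 1).
Factor: A=1; B=1; C=k**3 + k**2/2 + 2*k/3 + 1/6.
Key eq: (1)·f(k+1) = (1)·f(k) + (k**3 + k**2/2 + 2*k/3 + 1/6).
Degrees (0,0,3) ⇒ d ≤ 4.
Solve for f: f(k) = k*(3*k - 1)*(k**2 - k + 1)/12 (degree 4 ≤ 4).
Certificate R = B(k−1)f/C = k*(3*k - 1)*(k**2 - k + 1)/(2*(6*k**3 + 3*k**2 + 4*k + 1)) gives s_k = k*(-3*k**3 + 4*k**2 - 4*k + 1).
Check: Δs_k = -12*k**3 - 6*k**2 - 8*k - 2. ✓

Yes. s_k = k*(-3*k**3 + 4*k**2 - 4*k + 1).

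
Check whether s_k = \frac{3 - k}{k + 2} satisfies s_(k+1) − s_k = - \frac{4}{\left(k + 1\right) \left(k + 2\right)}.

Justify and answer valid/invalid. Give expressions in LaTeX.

s_(k+1) = (2 - k)/(k + 3)
s_(k+1) − s_k = -5/(k**2 + 5*k + 6)
(s_(k+1) − s_k) − t_k = (7 - k)/(k**3 + 6*k**2 + 11*k + 6)

Invalid: residual \frac{7 - k}{k^{3} + 6 k^{2} + 11 k + 6} ≠ 0.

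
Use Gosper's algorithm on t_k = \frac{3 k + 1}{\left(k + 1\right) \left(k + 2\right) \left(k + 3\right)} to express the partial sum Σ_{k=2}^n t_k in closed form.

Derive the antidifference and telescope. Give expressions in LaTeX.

S(n) = \frac{2 n^{2} + n - 3}{3 \left(n^{2} + 5 n + 6\right)}

t_(k+1)/t_k = (k + 1)*(3*k + 4)/((k + 4)*(3*k + 1)).
Gosper form: A/B · C(k+1)/C(k) with A=k + 1, B=k + 4, C=k + 1/3.
f must satisfy (k + 1)·f(k+1) − (k + 3)·f(k) = k + 1/3.
From deg A=1, deg B=1, deg C=1: d=2.
Coefficient equations give f(k) = k**2/3.
So s_k = (B(k−1)f/C)·t_k = (k**2*(k + 3)/(3*k + 1))·t_k = k**2/((k + 1)*(k + 2)).
Check: Δs_k = (3*k + 1)/(k**3 + 6*k**2 + 11*k + 6). ✓
Evaluate: s_(n+1) = (n**2 + 2*n + 1)/(n**2 + 5*n + 6); subtract s_(2) = 1/3 ⇒ S(n) = (2*n**2 + n - 3)/(3*(n**2 + 5*n + 6)).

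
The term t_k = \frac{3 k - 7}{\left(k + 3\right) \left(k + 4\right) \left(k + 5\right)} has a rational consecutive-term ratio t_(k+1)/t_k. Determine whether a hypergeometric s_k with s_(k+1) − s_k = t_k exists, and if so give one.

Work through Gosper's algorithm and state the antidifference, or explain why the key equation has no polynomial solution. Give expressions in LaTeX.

r(k) = (k + 3)*(3*k - 4)/((k + 6)*(3*k - 7)) after simplifying.
So A=k + 3 and B=k + 6, with C=k - 7/3.
Key eq: (k + 3)·f(k+1) = (k + 5)·f(k) + (k - 7/3).
From deg A=1, deg B=1, deg C=1: d=2.
A polynomial solution: f(k) = k*(k - 29)/36.
R(k) = B(k−1)·f(k)/C(k) = k*(k - 29)*(k + 5)/(12*(3*k - 7)); s_k = R·t_k = k*(k - 29)/(12*(k + 3)*(k + 4)).
s_(k+1) − s_k = (3*k - 7)/(k**3 + 12*k**2 + 47*k + 60) = t_k.

s_k = \frac{k \left(k - 29\right)}{12 \left(k + 3\right) \left(k + 4\right)}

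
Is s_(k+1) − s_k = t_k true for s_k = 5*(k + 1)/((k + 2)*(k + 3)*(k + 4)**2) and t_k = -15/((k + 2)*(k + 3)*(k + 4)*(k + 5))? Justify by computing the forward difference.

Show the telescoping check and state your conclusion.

Invalid: residual 15*(4*k + 17)/(k**6 + 23*k**5 + 217*k**4 + 1073*k**3 + 2926*k**2 + 4160*k + 2400) ≠ 0.

s_(k+1) = 5*(k + 2)/((k + 3)*(k + 4)*(k + 5)**2)
s_(k+1) − s_k = 5*(-(k + 1)*(k + 5)**2 + (k + 2)**2*(k + 4))/((k + 2)*(k + 3)*(k + 4)**2*(k + 5)**2)
(s_(k+1) − s_k) − t_k = 15*(4*k + 17)/(k**6 + 23*k**5 + 217*k**4 + 1073*k**3 + 2926*k**2 + 4160*k + 2400)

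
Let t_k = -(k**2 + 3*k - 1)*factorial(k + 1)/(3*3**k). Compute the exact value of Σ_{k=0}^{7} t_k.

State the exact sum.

The ratio is (k + 2)*(3*k + (k + 1)**2 + 2)/(3*(k**2 + 3*k - 1)).
A = k/3 + 2/3, B = 1, C = k**2 + 3*k - 1.
f must satisfy (k/3 + 2/3)·f(k+1) − (1)·f(k) = k**2 + 3*k - 1.
deg f ≤ 1 (via 1,0,2).
Solving with deg f ≤ 1: f(k) = 3*(k + 3).
So s_k = (B(k−1)f/C)·t_k = (3*(k + 3)/(k**2 + 3*k - 1))·t_k = -(k + 3)*factorial(k + 1)/3**k.
Check: Δs_k = -(k**2 + 3*k - 1)*factorial(k + 1)/(3*3**k). ✓
Σ_(k=0)^(7) t_k = s_(8) − s_(0) = -49280/81 − (-3) = -49037/81.

Σ = -49037/81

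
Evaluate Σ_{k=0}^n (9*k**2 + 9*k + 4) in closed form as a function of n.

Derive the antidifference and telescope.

Compute t_(k+1)/t_k: get (9*k**2 + 27*k + 22)/(9*k**2 + 9*k + 4).
Factor: A=1; B=1; C=k**2 + k + 4/9.
f must satisfy (1)·f(k+1) − (1)·f(k) = k**2 + k + 4/9.
d = 3 from the (0,0,2) case.
Coefficient equations give f(k) = k*(3*k**2 + 1)/9.
So s_k = (B(k−1)f/C)·t_k = (k*(3*k**2 + 1)/(9*k**2 + 9*k + 4))·t_k = 3*k**3 + k.
s_(k+1) − s_k = 9*k**2 + 9*k + 4 = t_k.
Telescope: S(n) = s_(n+1) − s_(0) = 3*n**3 + 9*n**2 + 10*n + 4 − (0) = 3*n**3 + 9*n**2 + 10*n + 4.

S(n) = 3*n**3 + 9*n**2 + 10*n + 4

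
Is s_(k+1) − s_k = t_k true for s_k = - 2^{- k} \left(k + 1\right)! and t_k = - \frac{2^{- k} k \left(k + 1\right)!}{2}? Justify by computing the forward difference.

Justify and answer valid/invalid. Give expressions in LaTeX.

s_(k+1) = -factorial(k + 2)/(2*2**k)
s_(k+1) − s_k = -k*factorial(k + 1)/(2*2**k)
(s_(k+1) − s_k) − t_k = 0

Valid: the claim telescopes to t_k.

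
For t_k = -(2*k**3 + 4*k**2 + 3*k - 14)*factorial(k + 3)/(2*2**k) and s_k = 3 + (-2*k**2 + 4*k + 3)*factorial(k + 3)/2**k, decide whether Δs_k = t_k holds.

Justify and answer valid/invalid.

s_(k+1) = 2**(-k - 1)*(4*k - 2*(k + 1)**2 + 7)*factorial(k + 4) + 3
s_(k+1) − s_k = -(2*k**3 + 4*k**2 + 3*k - 14)*factorial(k + 3)/(2*2**k)
(s_(k+1) − s_k) − t_k = 0

valid; difference matches t_k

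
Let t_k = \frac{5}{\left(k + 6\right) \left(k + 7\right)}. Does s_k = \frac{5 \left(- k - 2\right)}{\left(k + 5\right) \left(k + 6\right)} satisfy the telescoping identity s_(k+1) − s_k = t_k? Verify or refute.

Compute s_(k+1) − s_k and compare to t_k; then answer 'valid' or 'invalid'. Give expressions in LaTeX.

Invalid: residual - \frac{30}{k^{3} + 18 k^{2} + 107 k + 210} ≠ 0.

s_(k+1) = 5*(-k - 3)/((k + 6)*(k + 7))
s_(k+1) − s_k = 5*(k - 1)/(k**3 + 18*k**2 + 107*k + 210)
(s_(k+1) − s_k) − t_k = -30/(k**3 + 18*k**2 + 107*k + 210)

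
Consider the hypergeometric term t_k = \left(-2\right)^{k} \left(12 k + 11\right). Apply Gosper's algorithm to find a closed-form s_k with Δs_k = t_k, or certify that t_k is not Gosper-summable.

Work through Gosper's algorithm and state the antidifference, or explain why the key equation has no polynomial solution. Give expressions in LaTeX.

s_k = \left(-2\right)^{k} \left(- 4 k - 1\right)

t_(k+1)/t_k = 2*(-12*k - 23)/(12*k + 11).
Normal form (A,B,C) = (-2, 1, k + 11/12).
Set up (-2)·f(k+1) − (1)·f(k) − (k + 11/12) = 0.
Bound: deg f ≤ 1.
Coefficient equations give f(k) = -(4*k + 1)/12.
So s_k = (B(k−1)f/C)·t_k = (-(4*k + 1)/(12*k + 11))·t_k = (-2)**k*(-4*k - 1).
s_(k+1) − s_k = (-2)**k*(12*k + 11) = t_k.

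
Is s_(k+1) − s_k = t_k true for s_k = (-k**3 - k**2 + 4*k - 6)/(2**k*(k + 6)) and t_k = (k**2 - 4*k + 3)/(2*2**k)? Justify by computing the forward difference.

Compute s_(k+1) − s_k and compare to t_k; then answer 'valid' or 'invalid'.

Invalid: residual 3*(-k**3 - 4*k**2 + 25*k - 22)/(2*2**k*(k**2 + 13*k + 42)) ≠ 0.

s_(k+1) = (-k**3 - 4*k**2 - k - 4)/(2*2**k*(k + 7))
s_(k+1) − s_k = (k**4 + 6*k**3 - 19*k**2 - 54*k + 60)/(2*2**k*(k**2 + 13*k + 42))
(s_(k+1) − s_k) − t_k = 3*(-k**3 - 4*k**2 + 25*k - 22)/(2*2**k*(k**2 + 13*k + 42))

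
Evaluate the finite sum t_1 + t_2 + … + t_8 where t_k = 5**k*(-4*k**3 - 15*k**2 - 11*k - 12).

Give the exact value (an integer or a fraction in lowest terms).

Compute t_(k+1)/t_k: get 5*(4*k**3 + 27*k**2 + 53*k + 42)/(4*k**3 + 15*k**2 + 11*k + 12).
Factor: A=5; B=1; C=k**3 + 15*k**2/4 + 11*k/4 + 3.
Key eq: (5)·f(k+1) = (1)·f(k) + (k**3 + 15*k**2/4 + 11*k/4 + 3).
deg f ≤ 3 (via 0,0,3).
Match coefficients ⇒ f(k) = (k**3 - k + 3)/4.
Certificate R = B(k−1)f/C = (k**3 - k + 3)/(4*k**3 + 15*k**2 + 11*k + 12) gives s_k = 5**k*(-k**3 + k - 3).
s_(k+1) − s_k = 5**k*(k**3 + 4*k - 5*(k + 1)**3 - 7) = t_k.
Sum = s_(9) − s_(1); s_(9) = -1412109375, s_(1) = -15 ⇒ -1412109360.

Σ = -1412109360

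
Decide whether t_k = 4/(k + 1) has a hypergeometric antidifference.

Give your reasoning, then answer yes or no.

No. Not Gosper-summable.

The ratio is (k + 1)/(k + 2).
Take A(k)=k + 1, B(k)=k + 2, C(k)=1.
Need (k + 1)·f(k+1) − (k + 1)·f(k) = 1.
Degrees (1,1,0) ⇒ d ≤ 0.
Put f(k) = c0: A·f(k+1) − B(k−1)·f(k) − C = -1; need -1 = 0 — inconsistent ⇒ no f, not summable.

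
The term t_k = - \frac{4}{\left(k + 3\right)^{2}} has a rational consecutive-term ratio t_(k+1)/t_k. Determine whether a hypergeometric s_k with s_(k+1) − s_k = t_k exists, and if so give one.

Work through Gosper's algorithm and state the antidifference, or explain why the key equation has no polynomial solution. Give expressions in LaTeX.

r(k) = (k + 3)**2/(k + 4)**2 after simplifying.
Factor: A=k**2 + 6*k + 9; B=k**2 + 8*k + 16; C=1.
Set up (k**2 + 6*k + 9)·f(k+1) − (k**2 + 6*k + 9)·f(k) − (1) = 0.
d = 0 from the (2,2,0) case.
Write f(k) = c0. Then LHS − RHS = -1, requiring -1 = 0: contradictory. No certificate.

none (Gosper's algorithm certifies no s_k)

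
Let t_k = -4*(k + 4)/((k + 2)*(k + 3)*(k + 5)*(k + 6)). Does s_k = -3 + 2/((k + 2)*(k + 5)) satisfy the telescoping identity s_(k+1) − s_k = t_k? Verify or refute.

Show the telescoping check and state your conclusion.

Valid: the claim telescopes to t_k.

s_(k+1) = -3 + 2/((k + 3)*(k + 6))
s_(k+1) − s_k = 4*(-k - 4)/(k**4 + 16*k**3 + 91*k**2 + 216*k + 180)
(s_(k+1) − s_k) − t_k = 0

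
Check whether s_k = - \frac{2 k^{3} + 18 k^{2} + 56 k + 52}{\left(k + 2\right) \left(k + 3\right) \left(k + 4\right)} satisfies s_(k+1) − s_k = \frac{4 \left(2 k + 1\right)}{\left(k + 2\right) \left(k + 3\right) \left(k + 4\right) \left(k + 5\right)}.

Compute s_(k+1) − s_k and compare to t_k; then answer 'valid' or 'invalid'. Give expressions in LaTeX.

s_(k+1) = 2*(-28*k - (k + 1)**3 - 9*(k + 1)**2 - 54)/((k + 3)*(k + 4)*(k + 5))
s_(k+1) − s_k = 4*(2*k + 1)/(k**4 + 14*k**3 + 71*k**2 + 154*k + 120)
(s_(k+1) − s_k) − t_k = 0

valid; difference matches t_k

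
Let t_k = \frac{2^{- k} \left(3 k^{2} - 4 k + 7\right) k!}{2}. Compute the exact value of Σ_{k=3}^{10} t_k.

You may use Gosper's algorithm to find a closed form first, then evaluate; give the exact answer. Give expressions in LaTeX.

Ratio r(k) = (k + 1)*(-4*k + 3*(k + 1)**2 + 3)/(2*(3*k**2 - 4*k + 7)).
Normal form (A,B,C) = (k/2 + 1/2, 1, k**2 - 4*k/3 + 7/3).
f must satisfy (k/2 + 1/2)·f(k+1) − (1)·f(k) = k**2 - 4*k/3 + 7/3.
Degrees (1,0,2) ⇒ d ≤ 1.
Solving with deg f ≤ 1: f(k) = 2*(3*k - 4)/3.
Get s_k = R·t_k = (3*k - 4)*factorial(k)/2**k with R(k) = B(k−1)f(k)/C(k) = 2*(3*k - 4)/(3*k**2 - 4*k + 7).
Δs = (3*k**2 - 4*k + 7)*factorial(k)/(2*2**k), as required.
Evaluate s at k=11 and k=3: 4521825/8 and 15/4; difference 4521795/8.

Σ = 4521795/8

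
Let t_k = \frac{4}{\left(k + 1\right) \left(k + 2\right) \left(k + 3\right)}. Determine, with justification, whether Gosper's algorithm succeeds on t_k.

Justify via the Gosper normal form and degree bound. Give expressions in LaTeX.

Ratio r(k) = (k + 1)/(k + 4).
Normal form (A,B,C) = (k + 1, k + 4, 1).
Key eq: (k + 1)·f(k+1) = (k + 3)·f(k) + (1).
From deg A=1, deg B=1, deg C=0: d=2.
Solving with deg f ≤ 2: f(k) = k*(k + 3)/4.
Certificate R = B(k−1)f/C = k*(k + 3)**2/4 gives s_k = k*(k + 3)/((k + 1)*(k + 2)).
Check: Δs_k = 4/(k**3 + 6*k**2 + 11*k + 6). ✓

Yes. s_k = \frac{k \left(k + 3\right)}{\left(k + 1\right) \left(k + 2\right)}.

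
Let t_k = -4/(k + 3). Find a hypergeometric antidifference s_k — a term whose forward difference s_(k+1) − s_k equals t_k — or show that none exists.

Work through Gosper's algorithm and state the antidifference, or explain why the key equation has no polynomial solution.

none — t_k is not Gosper-summable

Step 1: r(k) = (k + 3)/(k + 4).
Take A(k)=k + 3, B(k)=k + 4, C(k)=1.
Key eq: (k + 3)·f(k+1) = (k + 3)·f(k) + (1).
Degrees (1,1,0) ⇒ d ≤ 0.
Write f(k) = c0. Then LHS − RHS = -1, requiring -1 = 0: contradictory. No certificate.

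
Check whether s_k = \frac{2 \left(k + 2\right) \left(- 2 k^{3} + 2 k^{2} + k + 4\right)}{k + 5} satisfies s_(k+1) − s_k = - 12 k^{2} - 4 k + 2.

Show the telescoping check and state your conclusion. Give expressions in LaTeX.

Invalid: residual \frac{6 \left(4 k^{3} + 34 k^{2} + 10 k - 1\right)}{k^{2} + 11 k + 30} ≠ 0.

s_(k+1) = 2*(-2*k**4 - 10*k**3 - 13*k**2 + 2*k + 15)/(k + 6)
s_(k+1) − s_k = 2*(-6*k**4 - 56*k**3 - 99*k**2 - 19*k + 27)/(k**2 + 11*k + 30)
(s_(k+1) − s_k) − t_k = 6*(4*k**3 + 34*k**2 + 10*k - 1)/(k**2 + 11*k + 30)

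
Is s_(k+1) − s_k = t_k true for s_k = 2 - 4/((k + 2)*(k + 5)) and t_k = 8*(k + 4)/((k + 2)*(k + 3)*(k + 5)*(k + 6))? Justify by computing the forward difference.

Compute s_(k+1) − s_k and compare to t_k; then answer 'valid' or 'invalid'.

valid (s_(k+1) − s_k reduces to t_k)

s_(k+1) = 2 - 4/((k + 3)*(k + 6))
s_(k+1) − s_k = 8*(k + 4)/(k**4 + 16*k**3 + 91*k**2 + 216*k + 180)
(s_(k+1) − s_k) − t_k = 0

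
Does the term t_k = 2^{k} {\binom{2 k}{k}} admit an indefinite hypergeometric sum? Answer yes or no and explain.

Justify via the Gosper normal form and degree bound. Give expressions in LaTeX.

Ratio r(k) = 4*(2*k + 1)/(k + 1).
So A=8*k + 4 and B=k + 1, with C=1.
f must satisfy (8*k + 4)·f(k+1) − (k)·f(k) = 1.
deg f ≤ -1 (via 1,1,0).
d = -1 < 0 ⇒ no nonzero polynomial f; not summable.

No — t_k has no hypergeometric antidifference.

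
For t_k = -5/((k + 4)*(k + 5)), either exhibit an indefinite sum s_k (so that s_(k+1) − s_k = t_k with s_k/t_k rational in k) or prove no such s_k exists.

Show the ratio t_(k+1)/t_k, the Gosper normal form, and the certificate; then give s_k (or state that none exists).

r(k) = (k + 4)/(k + 6) after simplifying.
A = k + 4, B = k + 6, C = 1.
f must satisfy (k + 4)·f(k+1) − (k + 5)·f(k) = 1.
Degrees (1,1,0) ⇒ d ≤ 1.
Match coefficients ⇒ f(k) = k/4.
Then R = B(k−1)f/C = k*(k + 5)/4, so s_k = R(k)·t_k = -5*k/(4*k + 16).
Check: Δs_k = -5/(k**2 + 9*k + 20). ✓

s_k = -5*k/(4*k + 16)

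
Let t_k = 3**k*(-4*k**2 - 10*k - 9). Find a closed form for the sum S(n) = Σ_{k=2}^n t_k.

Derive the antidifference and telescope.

S(n) = -6*3**n*n**2 - 9*3**n*n - 12*3**n + 81

t_(k+1)/t_k = 3*(4*k**2 + 18*k + 23)/(4*k**2 + 10*k + 9).
Normal form (A,B,C) = (3, 1, k**2 + 5*k/2 + 9/4).
Need (3)·f(k+1) − (1)·f(k) = k**2 + 5*k/2 + 9/4.
Bound: deg f ≤ 2.
Coefficient equations give f(k) = (2*k**2 - k + 3)/4.
R(k) = B(k−1)·f(k)/C(k) = (2*k**2 - k + 3)/(4*k**2 + 10*k + 9); s_k = R·t_k = 3**k*(-2*k**2 + k - 3).
s_(k+1) − s_k = 3**k*(-4*k**2 - 10*k - 9) = t_k.
Evaluate: s_(n+1) = 3**(n + 1)*(-2*n**2 - 3*n - 4); subtract s_(2) = -81 ⇒ S(n) = -6*3**n*n**2 - 9*3**n*n - 12*3**n + 81.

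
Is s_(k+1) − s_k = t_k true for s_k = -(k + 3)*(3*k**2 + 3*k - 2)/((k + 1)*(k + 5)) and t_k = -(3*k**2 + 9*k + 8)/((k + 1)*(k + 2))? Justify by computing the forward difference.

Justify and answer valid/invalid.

Invalid: residual 2*(15*k**2 + 49*k + 44)/(k**4 + 14*k**3 + 65*k**2 + 112*k + 60) ≠ 0.

s_(k+1) = -(k + 4)*(3*k + 3*(k + 1)**2 + 1)/((k + 2)*(k + 6))
s_(k+1) − s_k = (-3*k**4 - 42*k**3 - 167*k**2 - 260*k - 152)/(k**4 + 14*k**3 + 65*k**2 + 112*k + 60)
(s_(k+1) − s_k) − t_k = 2*(15*k**2 + 49*k + 44)/(k**4 + 14*k**3 + 65*k**2 + 112*k + 60)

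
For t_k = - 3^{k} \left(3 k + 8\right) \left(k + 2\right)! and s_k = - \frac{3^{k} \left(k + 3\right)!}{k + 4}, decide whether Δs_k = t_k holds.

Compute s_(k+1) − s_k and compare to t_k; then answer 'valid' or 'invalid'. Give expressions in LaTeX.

s_(k+1) = -3**(k + 1)*factorial(k + 4)/(k + 5)
s_(k+1) − s_k = -3**k*(3*k**2 + 23*k + 43)*factorial(k + 3)/((k + 4)*(k + 5))
(s_(k+1) − s_k) − t_k = 3**k*(3*k**2 + 20*k + 31)*factorial(k + 2)/((k + 4)*(k + 5))

Invalid: residual \frac{3^{k} \left(3 k^{2} + 20 k + 31\right) \left(k + 2\right)!}{\left(k + 4\right) \left(k + 5\right)} ≠ 0.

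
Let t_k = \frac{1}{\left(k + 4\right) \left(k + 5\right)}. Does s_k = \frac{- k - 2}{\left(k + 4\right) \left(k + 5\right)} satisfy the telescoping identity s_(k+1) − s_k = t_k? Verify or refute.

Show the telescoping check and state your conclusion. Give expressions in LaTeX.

s_(k+1) = (-k - 3)/((k + 5)*(k + 6))
s_(k+1) − s_k = k/(k**3 + 15*k**2 + 74*k + 120)
(s_(k+1) − s_k) − t_k = -6/(k**3 + 15*k**2 + 74*k + 120)

Invalid: residual - \frac{6}{k^{3} + 15 k^{2} + 74 k + 120} ≠ 0.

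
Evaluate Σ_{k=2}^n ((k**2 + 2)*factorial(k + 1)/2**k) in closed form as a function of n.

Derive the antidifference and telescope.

S(n) = -3 + n*factorial(n + 2)/2**n

Compute t_(k+1)/t_k: get (k + 2)*((k + 1)**2 + 2)/(2*(k**2 + 2)).
Gosper form: A/B · C(k+1)/C(k) with A=k/2 + 1, B=1, C=k**2 + 2.
Key eq: (k/2 + 1)·f(k+1) = (1)·f(k) + (k**2 + 2).
deg f ≤ 1 (via 1,0,2).
Coefficient equations give f(k) = 2*(k - 1).
Then R = B(k−1)f/C = 2*(k - 1)/(k**2 + 2), so s_k = R(k)·t_k = 2**(1 - k)*(k - 1)*factorial(k + 1).
Verify: (k**2 + 2)*factorial(k + 1)/2**k matches t_k.
Σ_(k=2)^n t_k = s_(n+1) − s_(2) = (n*factorial(n + 2)/2**n) − (3), i.e. -3 + n*factorial(n + 2)/2**n.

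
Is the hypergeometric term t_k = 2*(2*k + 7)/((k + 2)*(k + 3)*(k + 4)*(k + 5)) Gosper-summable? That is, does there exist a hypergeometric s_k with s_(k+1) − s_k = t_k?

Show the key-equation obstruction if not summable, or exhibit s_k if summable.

The ratio is (k + 2)*(2*k + 9)/((k + 6)*(2*k + 7)).
Factor: A=k + 2; B=k + 6; C=k + 7/2.
Set up (k + 2)·f(k+1) − (k + 5)·f(k) − (k + 7/2) = 0.
From deg A=1, deg B=1, deg C=1: d=3.
Solve for f: f(k) = k*(k + 3)*(k + 6)/16 (degree 3 ≤ 3).
Certificate R = B(k−1)f/C = k*(k + 3)*(k + 5)*(k + 6)/(8*(2*k + 7)) gives s_k = k*(k + 6)/(4*(k**2 + 6*k + 8)).
Verify: 2*(2*k + 7)/(k**4 + 14*k**3 + 71*k**2 + 154*k + 120) matches t_k.

Yes. s_k = k*(k + 6)/(4*(k**2 + 6*k + 8)).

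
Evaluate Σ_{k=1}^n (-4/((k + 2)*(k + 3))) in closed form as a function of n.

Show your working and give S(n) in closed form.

Step 1: r(k) = (k + 2)/(k + 4).
Gosper form: A/B · C(k+1)/C(k) with A=k + 2, B=k + 4, C=1.
Need (k + 2)·f(k+1) − (k + 3)·f(k) = 1.
From deg A=1, deg B=1, deg C=0: d=1.
A polynomial solution: f(k) = k/2.
R(k) = B(k−1)·f(k)/C(k) = k*(k + 3)/2; s_k = R·t_k = -2*k/(k + 2).
Verify: -4/(k**2 + 5*k + 6) matches t_k.
Evaluate: s_(n+1) = 2*(-n - 1)/(n + 3); subtract s_(1) = -2/3 ⇒ S(n) = -4*n/(3*n + 9).

S(n) = -4*n/(3*n + 9)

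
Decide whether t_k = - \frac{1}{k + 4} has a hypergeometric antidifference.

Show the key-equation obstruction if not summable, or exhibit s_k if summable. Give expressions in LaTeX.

No — t_k has no hypergeometric antidifference.

Ratio r(k) = (k + 4)/(k + 5).
Gosper form: A/B · C(k+1)/C(k) with A=k + 4, B=k + 5, C=1.
Key eq: (k + 4)·f(k+1) = (k + 4)·f(k) + (1).
Bound: deg f ≤ 0.
Write f(k) = c0. Then LHS − RHS = -1, requiring -1 = 0: contradictory. No certificate.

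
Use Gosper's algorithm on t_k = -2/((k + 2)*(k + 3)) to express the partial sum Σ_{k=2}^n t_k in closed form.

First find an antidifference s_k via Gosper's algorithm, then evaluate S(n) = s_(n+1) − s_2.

S(n) = (1 - n)/(2*(n + 3))

r(k) = (k + 2)/(k + 4) after simplifying.
Gosper form: A/B · C(k+1)/C(k) with A=k + 2, B=k + 4, C=1.
Set up (k + 2)·f(k+1) − (k + 3)·f(k) − (1) = 0.
Bound: deg f ≤ 1.
Solving with deg f ≤ 1: f(k) = k/2.
R(k) = B(k−1)·f(k)/C(k) = k*(k + 3)/2; s_k = R·t_k = -k/(k + 2).
Verify: -2/(k**2 + 5*k + 6) matches t_k.
s_(n+1) = (-n - 1)/(n + 3) and s_(2) = -1/2, so S(n) = (1 - n)/(2*(n + 3)).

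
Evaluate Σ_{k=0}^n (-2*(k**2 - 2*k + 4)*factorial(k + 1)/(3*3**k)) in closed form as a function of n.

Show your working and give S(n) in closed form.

S(n) = (-12*3**n - 2*n**3*factorial(n) - 4*n**2*factorial(n) + 2*n*factorial(n) + 4*factorial(n))/(3*3**n)

The ratio is (k + 2)*(-2*k + (k + 1)**2 + 2)/(3*(k**2 - 2*k + 4)).
A = k/3 + 2/3, B = 1, C = k**2 - 2*k + 4.
Set up (k/3 + 2/3)·f(k+1) − (1)·f(k) − (k**2 - 2*k + 4) = 0.
Degrees (1,0,2) ⇒ d ≤ 1.
Match coefficients ⇒ f(k) = 3*(k - 2).
Then R = B(k−1)f/C = 3*(k - 2)/(k**2 - 2*k + 4), so s_k = R(k)·t_k = -2*(k - 2)*factorial(k + 1)/3**k.
s_(k+1) − s_k = -2*(k**2 - 2*k + 4)*factorial(k + 1)/(3*3**k) = t_k.
s_(n+1) = -2*3**(-n - 1)*(n - 1)*factorial(n + 2) and s_(0) = 4, so S(n) = (-12*3**n - 2*n**3*factorial(n) - 4*n**2*factorial(n) + 2*n*factorial(n) + 4*factorial(n))/(3*3**n).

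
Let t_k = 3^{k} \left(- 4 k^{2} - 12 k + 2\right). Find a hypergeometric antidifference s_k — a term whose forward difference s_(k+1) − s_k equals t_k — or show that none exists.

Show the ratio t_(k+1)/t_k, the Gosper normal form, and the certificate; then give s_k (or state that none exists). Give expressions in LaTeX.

Compute t_(k+1)/t_k: get 3*(2*k**2 + 10*k + 7)/(2*k**2 + 6*k - 1).
Gosper form: A/B · C(k+1)/C(k) with A=3, B=1, C=k**2 + 3*k - 1/2.
Set up (3)·f(k+1) − (1)·f(k) − (k**2 + 3*k - 1/2) = 0.
deg f ≤ 2 (via 0,0,2).
A polynomial solution: f(k) = (k**2 - 2)/2.
Then R = B(k−1)f/C = (k**2 - 2)/(2*k**2 + 6*k - 1), so s_k = R(k)·t_k = 2*3**k*(2 - k**2).
Δs = 3**k*(-4*k**2 - 12*k + 2), as required.

s_k = 2 \cdot 3^{k} \left(2 - k^{2}\right)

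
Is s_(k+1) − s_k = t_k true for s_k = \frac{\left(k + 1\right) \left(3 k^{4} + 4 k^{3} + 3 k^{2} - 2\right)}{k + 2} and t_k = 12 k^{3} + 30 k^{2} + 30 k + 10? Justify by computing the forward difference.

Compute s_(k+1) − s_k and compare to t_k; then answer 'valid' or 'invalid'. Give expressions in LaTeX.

s_(k+1) = (k + 2)*(3*(k + 1)**4 + 4*(k + 1)**3 + 3*(k + 1)**2 - 2)/(k + 3)
s_(k+1) − s_k = (12*k**5 + 81*k**4 + 202*k**3 + 253*k**2 + 160*k + 38)/(k**2 + 5*k + 6)
(s_(k+1) − s_k) − t_k = (-9*k**4 - 50*k**3 - 87*k**2 - 70*k - 22)/(k**2 + 5*k + 6)

Invalid: residual \frac{- 9 k^{4} - 50 k^{3} - 87 k^{2} - 70 k - 22}{k^{2} + 5 k + 6} ≠ 0.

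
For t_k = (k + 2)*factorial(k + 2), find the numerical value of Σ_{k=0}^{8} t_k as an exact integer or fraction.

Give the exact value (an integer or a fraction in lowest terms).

Σ = 39916798

t_(k+1)/t_k = (k + 3)**2/(k + 2).
A = k + 3, B = 1, C = k + 2.
Set up (k + 3)·f(k+1) − (1)·f(k) − (k + 2) = 0.
d = 0 from the (1,0,1) case.
Coefficient equations give f(k) = 1.
Get s_k = R·t_k = factorial(k + 2) with R(k) = B(k−1)f(k)/C(k) = 1/(k + 2).
Verify: (k + 2)*factorial(k + 2) matches t_k.
Sum = s_(9) − s_(0); s_(9) = 39916800, s_(0) = 2 ⇒ 39916798.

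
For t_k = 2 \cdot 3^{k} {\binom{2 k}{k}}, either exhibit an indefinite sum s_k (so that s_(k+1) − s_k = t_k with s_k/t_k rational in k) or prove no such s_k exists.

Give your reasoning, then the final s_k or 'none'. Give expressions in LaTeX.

none (Gosper's algorithm certifies no s_k)

Ratio r(k) = 6*(2*k + 1)/(k + 1).
So A=12*k + 6 and B=k + 1, with C=1.
Set up (12*k + 6)·f(k+1) − (k)·f(k) − (1) = 0.
From deg A=1, deg B=1, deg C=0: d=-1.
Negative degree bound (-1): no f exists, t_k not Gosper-summable.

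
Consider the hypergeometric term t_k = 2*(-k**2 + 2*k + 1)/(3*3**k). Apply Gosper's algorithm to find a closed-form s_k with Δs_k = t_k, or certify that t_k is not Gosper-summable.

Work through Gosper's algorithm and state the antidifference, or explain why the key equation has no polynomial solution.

t_(k+1)/t_k = (k**2 - 2)/(3*(k**2 - 2*k - 1)).
Gosper form: A/B · C(k+1)/C(k) with A=1/3, B=1, C=k**2 - 2*k - 1.
Set up (1/3)·f(k+1) − (1)·f(k) − (k**2 - 2*k - 1) = 0.
Degrees (0,0,2) ⇒ d ≤ 2.
A polynomial solution: f(k) = -3*(k**2 - k - 1)/2.
R(k) = B(k−1)·f(k)/C(k) = -3*(k**2 - k - 1)/(2*(k**2 - 2*k - 1)); s_k = R·t_k = (k**2 - k - 1)/3**k.
Check: Δs_k = 2*(-k**2 + 2*k + 1)/(3*3**k). ✓

s_k = (k**2 - k - 1)/3**k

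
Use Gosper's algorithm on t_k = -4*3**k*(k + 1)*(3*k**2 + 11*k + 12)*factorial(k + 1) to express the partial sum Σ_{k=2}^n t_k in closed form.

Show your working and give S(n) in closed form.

Compute t_(k+1)/t_k: get (k + 2)**2*(33*k + 9*(k + 1)**2 + 69)/((k + 1)*(3*k**2 + 11*k + 12)).
A = 3*k + 6, B = 1, C = k**3 + 14*k**2/3 + 23*k/3 + 4.
Need (3*k + 6)·f(k+1) − (1)·f(k) = k**3 + 14*k**2/3 + 23*k/3 + 4.
From deg A=1, deg B=0, deg C=3: d=2.
Solving with deg f ≤ 2: f(k) = k*(k + 1)/3.
So s_k = (B(k−1)f/C)·t_k = (k/(3*k**2 + 11*k + 12))·t_k = -4*3**k*k*(k + 1)*factorial(k + 1).
Verify: -4*3**k*(k + 1)*(3*k**2 + 11*k + 12)*factorial(k + 1) matches t_k.
Telescope: S(n) = s_(n+1) − s_(2) = -12*3**n*(n + 1)*(n + 2)*factorial(n + 2) − (-1296) = -12*3**n*n**4*factorial(n) - 72*3**n*n**3*factorial(n) - 156*3**n*n**2*factorial(n) - 144*3**n*n*factorial(n) - 48*3**n*factorial(n) + 1296.

S(n) = -12*3**n*n**4*factorial(n) - 72*3**n*n**3*factorial(n) - 156*3**n*n**2*factorial(n) - 144*3**n*n*factorial(n) - 48*3**n*factorial(n) + 1296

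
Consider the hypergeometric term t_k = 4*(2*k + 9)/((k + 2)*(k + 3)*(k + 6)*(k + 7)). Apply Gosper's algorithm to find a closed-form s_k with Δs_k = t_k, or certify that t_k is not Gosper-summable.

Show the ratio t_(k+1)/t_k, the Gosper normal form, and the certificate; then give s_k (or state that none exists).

s_k = k*(k + 8)/(3*(k**2 + 8*k + 12))

The ratio is (k + 2)*(k + 6)*(2*k + 11)/((k + 4)*(k + 8)*(2*k + 9)).
Take A(k)=k + 2, B(k)=k + 8, C(k)=k**3 + 27*k**2/2 + 121*k/2 + 90.
Key eq: (k + 2)·f(k+1) = (k + 7)·f(k) + (k**3 + 27*k**2/2 + 121*k/2 + 90).
Bound: deg f ≤ 5.
Match coefficients ⇒ f(k) = k*(k + 3)*(k + 4)*(k + 5)*(k + 8)/24.
So s_k = (B(k−1)f/C)·t_k = (k*(k + 3)*(k + 7)*(k + 8)/(12*(2*k + 9)))·t_k = k*(k + 8)/(3*(k**2 + 8*k + 12)).
Δs = 4*(2*k + 9)/(k**4 + 18*k**3 + 113*k**2 + 288*k + 252), as required.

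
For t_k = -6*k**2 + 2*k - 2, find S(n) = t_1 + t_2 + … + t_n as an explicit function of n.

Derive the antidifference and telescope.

S(n) = 2*n*(-n**2 - n - 1)

t_(k+1)/t_k = (-k + 3*(k + 1)**2)/(3*k**2 - k + 1).
So A=1 and B=1, with C=k**2 - k/3 + 1/3.
f must satisfy (1)·f(k+1) − (1)·f(k) = k**2 - k/3 + 1/3.
d = 3 from the (0,0,2) case.
Solving with deg f ≤ 3: f(k) = k*(k**2 - 2*k + 2)/3.
Certificate R = B(k−1)f/C = k*(k**2 - 2*k + 2)/(3*k**2 - k + 1) gives s_k = 2*k*(-k**2 + 2*k - 2).
s_(k+1) − s_k = -6*k**2 + 2*k - 2 = t_k.
Σ_(k=1)^n t_k = s_(n+1) − s_(1) = (-2*n**3 - 2*n**2 - 2*n - 2) − (-2), i.e. 2*n*(-n**2 - n - 1).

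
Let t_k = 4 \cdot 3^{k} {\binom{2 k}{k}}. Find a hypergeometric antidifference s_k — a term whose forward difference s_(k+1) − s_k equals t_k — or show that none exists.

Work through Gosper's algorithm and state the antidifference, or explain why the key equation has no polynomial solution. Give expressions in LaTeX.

none (Gosper's algorithm certifies no s_k)

The ratio is 6*(2*k + 1)/(k + 1).
Factor: A=12*k + 6; B=k + 1; C=1.
Solve (12*k + 6)·f(k+1) − (k)·f(k) = 1.
deg f ≤ -1 (via 1,1,0).
deg f ≤ -1 is impossible — no certificate.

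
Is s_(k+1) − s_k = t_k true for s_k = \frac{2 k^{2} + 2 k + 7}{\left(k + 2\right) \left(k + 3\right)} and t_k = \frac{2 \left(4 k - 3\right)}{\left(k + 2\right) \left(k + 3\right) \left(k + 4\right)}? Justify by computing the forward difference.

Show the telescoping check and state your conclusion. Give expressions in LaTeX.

s_(k+1) = (2*k + 2*(k + 1)**2 + 9)/((k + 3)*(k + 4))
s_(k+1) − s_k = 2*(4*k - 3)/(k**3 + 9*k**2 + 26*k + 24)
(s_(k+1) − s_k) − t_k = 0

Valid: the claim telescopes to t_k.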